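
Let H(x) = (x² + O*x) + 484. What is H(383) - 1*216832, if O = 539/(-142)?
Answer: -10098015/142 ≈ -71113.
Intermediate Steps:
O = -539/142 (O = 539*(-1/142) = -539/142 ≈ -3.7958)
H(x) = 484 + x² - 539*x/142 (H(x) = (x² - 539*x/142) + 484 = 484 + x² - 539*x/142)
H(383) - 1*216832 = (484 + 383² - 539/142*383) - 1*216832 = (484 + 146689 - 206437/142) - 216832 = 20692129/142 - 216832 = -10098015/142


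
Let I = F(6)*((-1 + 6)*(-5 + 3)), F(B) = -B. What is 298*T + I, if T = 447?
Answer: 133266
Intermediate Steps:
I = 60 (I = (-1*6)*((-1 + 6)*(-5 + 3)) = -30*(-2) = -6*(-10) = 60)
298*T + I = 298*447 + 60 = 133206 + 60 = 133266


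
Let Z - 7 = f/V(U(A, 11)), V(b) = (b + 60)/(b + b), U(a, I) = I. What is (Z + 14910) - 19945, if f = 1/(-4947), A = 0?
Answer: -1766019658/351237 ≈ -5028.0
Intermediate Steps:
V(b) = (60 + b)/(2*b) (V(b) = (60 + b)/((2*b)) = (60 + b)*(1/(2*b)) = (60 + b)/(2*b))
f = -1/4947 ≈ -0.00020214
Z = 2458637/351237 (Z = 7 - 22/(60 + 11)/4947 = 7 - 1/(4947*((½)*(1/11)*71)) = 7 - 1/(4947*71/22) = 7 - 1/4947*22/71 = 7 - 22/351237 = 2458637/351237 ≈ 6.9999)
(Z + 14910) - 19945 = (2458637/351237 + 14910) - 19945 = 5239402307/351237 - 19945 = -1766019658/351237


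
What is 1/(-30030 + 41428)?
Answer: 1/11398 ≈ 8.7735e-5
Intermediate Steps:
1/(-30030 + 41428) = 1/11398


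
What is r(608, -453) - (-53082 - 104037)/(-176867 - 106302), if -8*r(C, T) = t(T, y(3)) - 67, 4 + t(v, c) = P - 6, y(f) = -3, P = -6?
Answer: 22246075/2265352 ≈ 9.8201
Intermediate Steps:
t(v, c) = -16 (t(v, c) = -4 + (-6 - 6) = -4 - 12 = -16)
r(C, T) = 83/8 (r(C, T) = -(-16 - 67)/8 = -1/8*(-83) = 83/8)
r(608, -453) - (-53082 - 104037)/(-176867 - 106302) = 83/8 - (-53082 - 104037)/(-176867 - 106302) = 83/8 - (-157119)/(-283169) = 83/8 - (-157119)*(-1)/283169 = 83/8 - 1*157119/283169 = 83/8 - 157119/283169 = 22246075/2265352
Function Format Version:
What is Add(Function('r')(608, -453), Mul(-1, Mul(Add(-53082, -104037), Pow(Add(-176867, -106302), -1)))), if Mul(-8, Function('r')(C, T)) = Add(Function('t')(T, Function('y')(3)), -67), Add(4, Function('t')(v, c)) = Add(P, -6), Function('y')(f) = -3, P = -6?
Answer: Rational(22246075, 2265352) ≈ 9.8201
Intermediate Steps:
Function('t')(v, c) = -16 (Function('t')(v, c) = Add(-4, Add(-6, -6)) = Add(-4, -12) = -16)
Function('r')(C, T) = Rational(83, 8) (Function('r')(C, T) = Mul(Rational(-1, 8), Add(-16, -67)) = Mul(Rational(-1, 8), -83) = Rational(83, 8))
Add(Function('r')(608, -453), Mul(-1, Mul(Add(-53082, -104037), Pow(Add(-176867, -106302), -1)))) = Add(Rational(83, 8), Mul(-1, Mul(Add(-53082, -104037), Pow(Add(-176867, -106302), -1)))) = Add(Rational(83, 8), Mul(-1, Mul(-157119, Pow(-283169, -1)))) = Add(Rational(83, 8), Mul(-1, Mul(-157119, Rational(-1, 283169)))) = Add(Rational(83, 8), Mul(-1, Rational(157119, 283169))) = Add(Rational(83, 8), Rational(-157119, 283169)) = Rational(22246075, 2265352)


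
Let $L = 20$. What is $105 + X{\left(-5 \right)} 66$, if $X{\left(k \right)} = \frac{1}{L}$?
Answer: $\frac{1083}{10} \approx 108.3$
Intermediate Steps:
$X{\left(k \right)} = \frac{1}{20}$
$105 + X{\left(-5 \right)} 66 = 105 + \frac{1}{20} \cdot 66 = 105 + \frac{33}{10} = \frac{1083}{10}$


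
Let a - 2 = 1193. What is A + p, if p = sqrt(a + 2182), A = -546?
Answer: -546 + sqrt(3377) ≈ -487.89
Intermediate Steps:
a = 1195 (a = 2 + 1193 = 1195)
p = sqrt(3377) (p = sqrt(1195 + 2182) = sqrt(3377) ≈ 58.112)
A + p = -546 + sqrt(3377)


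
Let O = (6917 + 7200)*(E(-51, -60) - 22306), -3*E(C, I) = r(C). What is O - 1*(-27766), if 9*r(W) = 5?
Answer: -8501453557/27 ≈ -3.1487e+8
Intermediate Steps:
r(W) = 5/9 (r(W) = (1/9)*5 = 5/9)
E(C, I) = -5/27 (E(C, I) = -1/3*5/9 = -5/27)
O = -8502203239/27 (O = (6917 + 7200)*(-5/27 - 22306) = 14117*(-602267/27) = -8502203239/27 ≈ -3.1490e+8)
O - 1*(-27766) = -8502203239/27 - 1*(-27766) = -8502203239/27 + 27766 = -8501453557/27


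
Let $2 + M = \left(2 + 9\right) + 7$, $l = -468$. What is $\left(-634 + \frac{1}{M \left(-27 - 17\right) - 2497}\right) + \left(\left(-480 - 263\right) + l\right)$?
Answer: $- \frac{5905846}{3201} \approx -1845.0$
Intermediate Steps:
$M = 16$ ($M = -2 + \left(\left(2 + 9\right) + 7\right) = -2 + \left(11 + 7\right) = -2 + 18 = 16$)
$\left(-634 + \frac{1}{M \left(-27 - 17\right) - 2497}\right) + \left(\left(-480 - 263\right) + l\right) = \left(-634 + \frac{1}{16 \left(-27 - 17\right) - 2497}\right) - 1211 = \left(-634 + \frac{1}{16 \left(-44\right) - 2497}\right) - 1211 = \left(-634 + \frac{1}{-704 - 2497}\right) - 1211 = \left(-634 + \frac{1}{-3201}\right) - 1211 = \left(-634 - \frac{1}{3201}\right) - 1211 = - \frac{2029435}{3201} - 1211 = - \frac{5905846}{3201}$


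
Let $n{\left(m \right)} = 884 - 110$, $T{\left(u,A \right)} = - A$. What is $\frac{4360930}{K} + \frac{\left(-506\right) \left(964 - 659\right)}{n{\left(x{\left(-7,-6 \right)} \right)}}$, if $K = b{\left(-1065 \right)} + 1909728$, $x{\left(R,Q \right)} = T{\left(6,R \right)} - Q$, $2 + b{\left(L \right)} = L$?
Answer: $- \frac{145594146155}{738651807} \approx -197.11$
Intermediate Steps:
$b{\left(L \right)} = -2 + L$
$x{\left(R,Q \right)} = - Q - R$ ($x{\left(R,Q \right)} = - R - Q = - Q - R$)
$K = 1908661$ ($K = \left(-2 - 1065\right) + 1909728 = -1067 + 1909728 = 1908661$)
$n{\left(m \right)} = 774$
$\frac{4360930}{K} + \frac{\left(-506\right) \left(964 - 659\right)}{n{\left(x{\left(-7,-6 \right)} \right)}} = \frac{4360930}{1908661} + \frac{\left(-506\right) \left(964 - 659\right)}{774} = 4360930 \cdot \frac{1}{1908661} + \left(-506\right) 305 \cdot \frac{1}{774} = \frac{4360930}{1908661} - \frac{77165}{387} = - \frac{145594146155}{738651807}$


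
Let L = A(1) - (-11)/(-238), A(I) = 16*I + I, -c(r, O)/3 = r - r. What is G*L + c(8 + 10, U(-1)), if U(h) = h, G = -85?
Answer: -20175/14 ≈ -1441.1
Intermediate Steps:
c(r, O) = 0 (c(r, O) = -3*(r - r) = -3*0 = 0)
A(I) = 17*I
L = 4035/238 (L = 17*1 - (-11)/(-238) = 17 - (-11)*(-1)/238 = 17 - 1*11/238 = 17 - 11/238 = 4035/238 ≈ 16.954)
G*L + c(8 + 10, U(-1)) = -85*4035/238 + 0 = -20175/14 + 0 = -20175/14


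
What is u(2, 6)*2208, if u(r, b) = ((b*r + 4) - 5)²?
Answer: 267168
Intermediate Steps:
u(r, b) = (-1 + b*r)² (u(r, b) = ((4 + b*r) - 5)² = (-1 + b*r)²)
u(2, 6)*2208 = (-1 + 6*2)²*2208 = (-1 + 12)²*2208 = 11²*2208 = 121*2208 = 267168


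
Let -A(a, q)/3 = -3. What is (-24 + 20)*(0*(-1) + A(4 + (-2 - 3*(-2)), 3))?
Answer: -36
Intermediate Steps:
A(a, q) = 9 (A(a, q) = -3*(-3) = 9)
(-24 + 20)*(0*(-1) + A(4 + (-2 - 3*(-2)), 3)) = (-24 + 20)*(0*(-1) + 9) = -4*(0 + 9) = -4*9 = -36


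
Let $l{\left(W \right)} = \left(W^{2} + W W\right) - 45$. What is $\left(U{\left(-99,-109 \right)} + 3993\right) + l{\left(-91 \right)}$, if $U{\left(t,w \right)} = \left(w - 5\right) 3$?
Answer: $20168$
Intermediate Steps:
$l{\left(W \right)} = -45 + 2 W^{2}$ ($l{\left(W \right)} = \left(W^{2} + W^{2}\right) - 45 = 2 W^{2} - 45 = -45 + 2 W^{2}$)
$U{\left(t,w \right)} = -15 + 3 w$ ($U{\left(t,w \right)} = \left(-5 + w\right) 3 = -15 + 3 w$)
$\left(U{\left(-99,-109 \right)} + 3993\right) + l{\left(-91 \right)} = \left(\left(-15 + 3 \left(-109\right)\right) + 3993\right) - \left(45 - 2 \left(-91\right)^{2}\right) = \left(\left(-15 - 327\right) + 3993\right) + \left(-45 + 2 \cdot 8281\right) = \left(-342 + 3993\right) + \left(-45 + 16562\right) = 3651 + 16517 = 20168$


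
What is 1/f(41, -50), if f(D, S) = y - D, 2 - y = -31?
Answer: -⅛ ≈ -0.12500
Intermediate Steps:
y = 33 (y = 2 - 1*(-31) = 2 + 31 = 33)
f(D, S) = 33 - D
1/f(41, -50) = 1/(33 - 1*41) = 1/(33 - 41) = 1/(-8) = -⅛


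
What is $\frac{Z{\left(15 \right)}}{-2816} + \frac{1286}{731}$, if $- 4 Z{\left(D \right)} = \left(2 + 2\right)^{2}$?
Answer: $\frac{906075}{514624} \approx 1.7607$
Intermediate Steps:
$Z{\left(D \right)} = -4$ ($Z{\left(D \right)} = - \frac{\left(2 + 2\right)^{2}}{4} = - \frac{4^{2}}{4} = \left(- \frac{1}{4}\right) 16 = -4$)
$\frac{Z{\left(15 \right)}}{-2816} + \frac{1286}{731} = - \frac{4}{-2816} + \frac{1286}{731} = \left(-4\right) \left(- \frac{1}{2816}\right) + 1286 \cdot \frac{1}{731} = \frac{1}{704} + \frac{1286}{731} = \frac{906075}{514624}$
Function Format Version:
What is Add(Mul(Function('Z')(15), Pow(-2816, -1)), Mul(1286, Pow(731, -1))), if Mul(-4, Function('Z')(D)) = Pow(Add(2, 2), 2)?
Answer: Rational(906075, 514624) ≈ 1.7607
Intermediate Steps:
Function('Z')(D) = -4 (Function('Z')(D) = Mul(Rational(-1, 4), Pow(Add(2, 2), 2)) = Mul(Rational(-1, 4), Pow(4, 2)) = Mul(Rational(-1, 4), 16) = -4)
Add(Mul(Function('Z')(15), Pow(-2816, -1)), Mul(1286, Pow(731, -1))) = Add(Mul(-4, Pow(-2816, -1)), Mul(1286, Pow(731, -1))) = Add(Mul(-4, Rational(-1, 2816)), Mul(1286, Rational(1, 731))) = Add(Rational(1, 704), Rational(1286, 731)) = Rational(906075, 514624)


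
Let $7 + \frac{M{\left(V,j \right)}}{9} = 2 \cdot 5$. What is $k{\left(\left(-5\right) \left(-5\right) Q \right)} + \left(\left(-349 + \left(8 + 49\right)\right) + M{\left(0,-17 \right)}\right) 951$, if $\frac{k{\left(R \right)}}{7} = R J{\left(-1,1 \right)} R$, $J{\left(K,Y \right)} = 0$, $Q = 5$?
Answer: $-252015$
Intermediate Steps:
$M{\left(V,j \right)} = 27$ ($M{\left(V,j \right)} = -63 + 9 \cdot 2 \cdot 5 = -63 + 9 \cdot 10 = -63 + 90 = 27$)
$k{\left(R \right)} = 0$ ($k{\left(R \right)} = 7 R 0 R = 7 \cdot 0 R = 7 \cdot 0 = 0$)
$k{\left(\left(-5\right) \left(-5\right) Q \right)} + \left(\left(-349 + \left(8 + 49\right)\right) + M{\left(0,-17 \right)}\right) 951 = 0 + \left(\left(-349 + \left(8 + 49\right)\right) + 27\right) 951 = 0 + \left(\left(-349 + 57\right) + 27\right) 951 = 0 + \left(-292 + 27\right) 951 = 0 - 252015 = -252015$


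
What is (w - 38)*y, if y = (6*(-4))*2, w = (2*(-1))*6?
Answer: 2400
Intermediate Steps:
w = -12 (w = -2*6 = -12)
y = -48 (y = -24*2 = -48)
(w - 38)*y = (-12 - 38)*(-48) = -50*(-48) = 2400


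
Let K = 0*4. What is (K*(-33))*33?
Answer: 0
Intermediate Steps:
K = 0
(K*(-33))*33 = (0*(-33))*33 = 0*33 = 0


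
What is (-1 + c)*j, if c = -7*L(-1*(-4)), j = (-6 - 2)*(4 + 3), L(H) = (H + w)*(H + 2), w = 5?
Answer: 21224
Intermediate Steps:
L(H) = (2 + H)*(5 + H) (L(H) = (H + 5)*(H + 2) = (5 + H)*(2 + H) = (2 + H)*(5 + H))
j = -56 (j = -8*7 = -56)
c = -378 (c = -7*(10 + (-1*(-4))**2 + 7*(-1*(-4))) = -7*(10 + 4**2 + 7*4) = -7*(10 + 16 + 28) = -7*54 = -378)
(-1 + c)*j = (-1 - 378)*(-56) = -379*(-56) = 21224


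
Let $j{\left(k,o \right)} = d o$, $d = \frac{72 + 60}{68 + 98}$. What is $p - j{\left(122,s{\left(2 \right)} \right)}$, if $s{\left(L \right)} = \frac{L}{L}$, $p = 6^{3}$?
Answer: $\frac{17862}{83} \approx 215.2$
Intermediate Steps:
$p = 216$
$s{\left(L \right)} = 1$
$d = \frac{66}{83}$ ($d = \frac{132}{166} = 132 \cdot \frac{1}{166} = \frac{66}{83} \approx 0.79518$)
$j{\left(k,o \right)} = \frac{66 o}{83}$
$p - j{\left(122,s{\left(2 \right)} \right)} = 216 - \frac{66}{83} \cdot 1 = 216 - \frac{66}{83} = \frac{17862}{83}$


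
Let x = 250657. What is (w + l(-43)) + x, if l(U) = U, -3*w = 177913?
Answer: 573929/3 ≈ 1.9131e+5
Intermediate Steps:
w = -177913/3 (w = -1/3*177913 = -177913/3 ≈ -59304.)
(w + l(-43)) + x = (-177913/3 - 43) + 250657 = -178042/3 + 250657 = 573929/3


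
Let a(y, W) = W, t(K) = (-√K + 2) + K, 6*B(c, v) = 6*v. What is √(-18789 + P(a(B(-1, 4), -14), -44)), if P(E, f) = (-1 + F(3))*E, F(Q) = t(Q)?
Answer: √(-18845 + 14*√3) ≈ 137.19*I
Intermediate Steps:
B(c, v) = v (B(c, v) = (6*v)/6 = v)
t(K) = 2 + K - √K (t(K) = (2 - √K) + K = 2 + K - √K)
F(Q) = 2 + Q - √Q
P(E, f) = E*(4 - √3) (P(E, f) = (-1 + (2 + 3 - √3))*E = (-1 + (5 - √3))*E = (4 - √3)*E = E*(4 - √3))
√(-18789 + P(a(B(-1, 4), -14), -44)) = √(-18789 - 14*(4 - √3)) = √(-18789 + (-56 + 14*√3)) = √(-18845 + 14*√3)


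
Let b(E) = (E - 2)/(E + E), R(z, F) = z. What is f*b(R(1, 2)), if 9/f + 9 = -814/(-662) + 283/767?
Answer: 2284893/3758102 ≈ 0.60799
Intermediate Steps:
f = -2284893/1879051 (f = 9/(-9 + (-814/(-662) + 283/767)) = 9/(-9 + (-814*(-1/662) + 283*(1/767))) = 9/(-9 + (407/331 + 283/767)) = 9/(-9 + 405842/253877) = 9/(-1879051/253877) = 9*(-253877/1879051) = -2284893/1879051 ≈ -1.2160)
b(E) = (-2 + E)/(2*E) (b(E) = (-2 + E)/((2*E)) = (-2 + E)*(1/(2*E)) = (-2 + E)/(2*E))
f*b(R(1, 2)) = -2284893*(-2 + 1)/(3758102*1) = -2284893*(-1)/3758102 = -2284893/1879051*(-½) = 2284893/3758102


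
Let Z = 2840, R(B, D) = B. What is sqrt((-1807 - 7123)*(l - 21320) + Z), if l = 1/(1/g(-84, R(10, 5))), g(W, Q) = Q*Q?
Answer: 4*sqrt(11843590) ≈ 13766.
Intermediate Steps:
g(W, Q) = Q**2
l = 100 (l = 1/(1/(10**2)) = 1/(1/100) = 100)
sqrt((-1807 - 7123)*(l - 21320) + Z) = sqrt((-1807 - 7123)*(100 - 21320) + 2840) = sqrt(-8930*(-21220) + 2840) = sqrt(189494600 + 2840) = sqrt(189497440) = 4*sqrt(11843590)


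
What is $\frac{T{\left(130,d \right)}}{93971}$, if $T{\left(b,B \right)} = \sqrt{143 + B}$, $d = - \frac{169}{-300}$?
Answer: $\frac{\sqrt{129207}}{2819130} \approx 0.00012751$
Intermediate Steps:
$d = \frac{169}{300}$ ($d = \left(-169\right) \left(- \frac{1}{300}\right) = \frac{169}{300} \approx 0.56333$)
$\frac{T{\left(130,d \right)}}{93971} = \frac{\sqrt{143 + \frac{169}{300}}}{93971} = \sqrt{\frac{43069}{300}} \cdot \frac{1}{93971} = \frac{\sqrt{129207}}{30} \cdot \frac{1}{93971} = \frac{\sqrt{129207}}{2819130}$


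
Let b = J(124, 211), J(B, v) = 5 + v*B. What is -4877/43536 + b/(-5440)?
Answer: -72864029/14802240 ≈ -4.9225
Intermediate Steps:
J(B, v) = 5 + B*v
b = 26169 (b = 5 + 124*211 = 5 + 26164 = 26169)
-4877/43536 + b/(-5440) = -4877/43536 + 26169/(-5440) = -4877*1/43536 + 26169*(-1/5440) = -4877/43536 - 26169/5440 = -72864029/14802240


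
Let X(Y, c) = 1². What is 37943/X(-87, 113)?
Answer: 37943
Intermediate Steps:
X(Y, c) = 1
37943/X(-87, 113) = 37943/1 = 37943*1 = 37943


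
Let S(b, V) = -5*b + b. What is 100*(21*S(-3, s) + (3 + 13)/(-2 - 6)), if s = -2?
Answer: 25000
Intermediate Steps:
S(b, V) = -4*b
100*(21*S(-3, s) + (3 + 13)/(-2 - 6)) = 100*(21*(-4*(-3)) + (3 + 13)/(-2 - 6)) = 100*(21*12 + 16/(-8)) = 100*(252 + 16*(-⅛)) = 100*(252 - 2) = 100*250 = 25000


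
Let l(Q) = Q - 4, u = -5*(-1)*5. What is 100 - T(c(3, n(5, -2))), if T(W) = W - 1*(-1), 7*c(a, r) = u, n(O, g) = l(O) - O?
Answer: 668/7 ≈ 95.429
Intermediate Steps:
u = 25 (u = 5*5 = 25)
l(Q) = -4 + Q
n(O, g) = -4 (n(O, g) = (-4 + O) - O = -4)
c(a, r) = 25/7 (c(a, r) = (⅐)*25 = 25/7)
T(W) = 1 + W (T(W) = W + 1 = 1 + W)
100 - T(c(3, n(5, -2))) = 100 - (1 + 25/7) = 100 - 1*32/7 = 100 - 32/7 = 668/7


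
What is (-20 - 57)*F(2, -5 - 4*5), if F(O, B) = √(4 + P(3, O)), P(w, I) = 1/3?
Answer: -77*√39/3 ≈ -160.29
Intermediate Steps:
P(w, I) = ⅓
F(O, B) = √39/3 (F(O, B) = √(4 + ⅓) = √(13/3) = √39/3)
(-20 - 57)*F(2, -5 - 4*5) = (-20 - 57)*(√39/3) = -77*√39/3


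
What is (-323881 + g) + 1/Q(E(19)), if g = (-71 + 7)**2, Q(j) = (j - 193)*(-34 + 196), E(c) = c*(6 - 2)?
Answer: -6061204891/18954 ≈ -3.1979e+5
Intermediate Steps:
E(c) = 4*c (E(c) = c*4 = 4*c)
Q(j) = -31266 + 162*j (Q(j) = (-193 + j)*162 = -31266 + 162*j)
g = 4096 (g = (-64)**2 = 4096)
(-323881 + g) + 1/Q(E(19)) = (-323881 + 4096) + 1/(-31266 + 162*(4*19)) = -319785 + 1/(-31266 + 162*76) = -319785 + 1/(-31266 + 12312) = -319785 + 1/(-18954) = -319785 - 1/18954 = -6061204891/18954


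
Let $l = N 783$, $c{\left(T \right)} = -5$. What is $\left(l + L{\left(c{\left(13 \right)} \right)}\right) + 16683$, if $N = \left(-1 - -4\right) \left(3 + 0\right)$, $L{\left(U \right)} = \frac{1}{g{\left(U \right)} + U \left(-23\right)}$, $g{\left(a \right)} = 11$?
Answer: $\frac{2989981}{126} \approx 23730.0$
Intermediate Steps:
$L{\left(U \right)} = \frac{1}{11 - 23 U}$ ($L{\left(U \right)} = \frac{1}{11 + U \left(-23\right)} = \frac{1}{11 - 23 U}$)
$N = 9$ ($N = \left(-1 + 4\right) 3 = 3 \cdot 3 = 9$)
$l = 7047$ ($l = 9 \cdot 783 = 7047$)
$\left(l + L{\left(c{\left(13 \right)} \right)}\right) + 16683 = \left(7047 - \frac{1}{-11 + 23 \left(-5\right)}\right) + 16683 = \left(7047 - \frac{1}{-11 - 115}\right) + 16683 = \left(7047 - \frac{1}{-126}\right) + 16683 = \left(7047 - - \frac{1}{126}\right) + 16683 = \left(7047 + \frac{1}{126}\right) + 16683 = \frac{887923}{126} + 16683 = \frac{2989981}{126}$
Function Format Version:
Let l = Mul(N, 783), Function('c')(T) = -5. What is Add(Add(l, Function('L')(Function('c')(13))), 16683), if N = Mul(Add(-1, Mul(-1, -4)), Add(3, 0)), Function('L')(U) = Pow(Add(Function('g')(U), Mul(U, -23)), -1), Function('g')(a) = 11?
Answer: Rational(2989981, 126) ≈ 23730.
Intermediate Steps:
Function('L')(U) = Pow(Add(11, Mul(-23, U)), -1) (Function('L')(U) = Pow(Add(11, Mul(U, -23)), -1) = Pow(Add(11, Mul(-23, U)), -1))
N = 9 (N = Mul(Add(-1, 4), 3) = Mul(3, 3) = 9)
l = 7047 (l = Mul(9, 783) = 7047)
Add(Add(l, Function('L')(Function('c')(13))), 16683) = Add(Add(7047, Mul(-1, Pow(Add(-11, Mul(23, -5)), -1))), 16683) = Add(Add(7047, Mul(-1, Pow(Add(-11, -115), -1))), 16683) = Add(Add(7047, Mul(-1, Pow(-126, -1))), 16683) = Add(Add(7047, Mul(-1, Rational(-1, 126))), 16683) = Add(Add(7047, Rational(1, 126)), 16683) = Add(Rational(887923, 126), 16683) = Rational(2989981, 126)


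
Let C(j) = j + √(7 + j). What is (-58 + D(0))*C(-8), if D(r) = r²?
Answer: 464 - 58*I ≈ 464.0 - 58.0*I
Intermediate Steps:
(-58 + D(0))*C(-8) = (-58 + 0²)*(-8 + √(7 - 8)) = (-58 + 0)*(-8 + √(-1)) = -58*(-8 + I) = 464 - 58*I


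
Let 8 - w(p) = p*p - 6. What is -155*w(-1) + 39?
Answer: -1976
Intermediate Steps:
w(p) = 14 - p**2 (w(p) = 8 - (p*p - 6) = 8 - (p**2 - 6) = 8 - (-6 + p**2) = 8 + (6 - p**2) = 14 - p**2)
-155*w(-1) + 39 = -155*(14 - 1*(-1)**2) + 39 = -155*(14 - 1*1) + 39 = -155*(14 - 1) + 39 = -155*13 + 39 = -2015 + 39 = -1976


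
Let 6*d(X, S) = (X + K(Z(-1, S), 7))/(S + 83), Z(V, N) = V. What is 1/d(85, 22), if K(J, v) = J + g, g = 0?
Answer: 15/2 ≈ 7.5000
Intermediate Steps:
K(J, v) = J (K(J, v) = J + 0 = J)
d(X, S) = (-1 + X)/(6*(83 + S)) (d(X, S) = ((X - 1)/(S + 83))/6 = ((-1 + X)/(83 + S))/6 = (-1 + X)/(6*(83 + S)))
1/d(85, 22) = 1/((-1 + 85)/(6*(83 + 22))) = 1/((⅙)*84/105) = 1/((⅙)*(1/105)*84) = 1/(2/15) = 15/2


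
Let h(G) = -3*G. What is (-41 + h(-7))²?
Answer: 400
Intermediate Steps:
(-41 + h(-7))² = (-41 - 3*(-7))² = (-41 + 21)² = (-20)² = 400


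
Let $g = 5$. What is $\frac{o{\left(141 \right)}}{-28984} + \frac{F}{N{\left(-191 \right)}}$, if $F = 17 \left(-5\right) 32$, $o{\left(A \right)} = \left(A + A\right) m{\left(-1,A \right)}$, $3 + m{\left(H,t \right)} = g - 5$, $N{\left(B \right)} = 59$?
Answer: $- \frac{39393283}{855028} \approx -46.073$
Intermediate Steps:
$m{\left(H,t \right)} = -3$ ($m{\left(H,t \right)} = -3 + \left(5 - 5\right) = -3 + 0 = -3$)
$o{\left(A \right)} = - 6 A$ ($o{\left(A \right)} = \left(A + A\right) \left(-3\right) = 2 A \left(-3\right) = - 6 A$)
$F = -2720$ ($F = \left(-85\right) 32 = -2720$)
$\frac{o{\left(141 \right)}}{-28984} + \frac{F}{N{\left(-191 \right)}} = \frac{\left(-6\right) 141}{-28984} - \frac{2720}{59} = \left(-846\right) \left(- \frac{1}{28984}\right) - \frac{2720}{59} = \frac{423}{14492} - \frac{2720}{59} = - \frac{39393283}{855028}$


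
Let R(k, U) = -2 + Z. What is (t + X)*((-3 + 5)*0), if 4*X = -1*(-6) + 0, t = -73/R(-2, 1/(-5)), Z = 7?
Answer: 0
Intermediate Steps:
R(k, U) = 5 (R(k, U) = -2 + 7 = 5)
t = -73/5 ≈ -14.600
X = 3/2 (X = (-1*(-6) + 0)/4 = (6 + 0)/4 = (¼)*6 = 3/2 ≈ 1.5000)
(t + X)*((-3 + 5)*0) = (-73/5 + 3/2)*((-3 + 5)*0) = -131*0/5 = -131/10*0 = 0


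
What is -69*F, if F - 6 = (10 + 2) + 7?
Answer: -1725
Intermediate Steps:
F = 25 (F = 6 + ((10 + 2) + 7) = 6 + (12 + 7) = 6 + 19 = 25)
-69*F = -69*25 = -1725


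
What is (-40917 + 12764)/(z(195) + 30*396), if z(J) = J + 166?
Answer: -28153/12241 ≈ -2.2999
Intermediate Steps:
z(J) = 166 + J
(-40917 + 12764)/(z(195) + 30*396) = (-40917 + 12764)/((166 + 195) + 30*396) = -28153/(361 + 11880) = -28153/12241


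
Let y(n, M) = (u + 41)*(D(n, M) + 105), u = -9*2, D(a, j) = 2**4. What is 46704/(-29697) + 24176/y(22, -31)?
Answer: 195992480/27548917 ≈ 7.1143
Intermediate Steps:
D(a, j) = 16
u = -18
y(n, M) = 2783 (y(n, M) = (-18 + 41)*(16 + 105) = 23*121 = 2783)
46704/(-29697) + 24176/y(22, -31) = 46704/(-29697) + 24176/2783 = 46704*(-1/29697) + 24176*(1/2783) = -15568/9899 + 24176/2783 = 195992480/27548917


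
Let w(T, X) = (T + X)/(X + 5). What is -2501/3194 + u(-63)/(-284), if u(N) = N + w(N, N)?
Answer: -3741005/6576446 ≈ -0.56885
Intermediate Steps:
w(T, X) = (T + X)/(5 + X)
u(N) = N + 2*N/(5 + N) (u(N) = N + (N + N)/(5 + N) = N + (2*N)/(5 + N) = N + 2*N/(5 + N))
-2501/3194 + u(-63)/(-284) = -2501/3194 - 63*(7 - 63)/(5 - 63)/(-284) = -2501*1/3194 - 63*(-56)/(-58)*(-1/284) = -2501/3194 - 63*(-1/58)*(-56)*(-1/284) = -2501/3194 - 1764/29*(-1/284) = -2501/3194 + 441/2059 = -3741005/6576446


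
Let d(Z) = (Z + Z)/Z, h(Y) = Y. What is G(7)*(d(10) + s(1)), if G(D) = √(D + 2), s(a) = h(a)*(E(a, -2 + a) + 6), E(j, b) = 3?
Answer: 33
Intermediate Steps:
s(a) = 9*a (s(a) = a*(3 + 6) = a*9 = 9*a)
d(Z) = 2 (d(Z) = (2*Z)/Z = 2)
G(D) = √(2 + D)
G(7)*(d(10) + s(1)) = √(2 + 7)*(2 + 9*1) = √9*(2 + 9) = 3*11 = 33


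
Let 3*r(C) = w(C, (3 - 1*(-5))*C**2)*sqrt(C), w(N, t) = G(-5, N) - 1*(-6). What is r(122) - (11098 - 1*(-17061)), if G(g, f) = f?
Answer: -28159 + 128*sqrt(122)/3 ≈ -27688.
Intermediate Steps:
w(N, t) = 6 + N (w(N, t) = N - 1*(-6) = N + 6 = 6 + N)
r(C) = sqrt(C)*(6 + C)/3 (r(C) = ((6 + C)*sqrt(C))/3 = (sqrt(C)*(6 + C))/3 = sqrt(C)*(6 + C)/3)
r(122) - (11098 - 1*(-17061)) = sqrt(122)*(6 + 122)/3 - (11098 - 1*(-17061)) = (1/3)*sqrt(122)*128 - (11098 + 17061) = 128*sqrt(122)/3 - 1*28159 = 128*sqrt(122)/3 - 28159 = -28159 + 128*sqrt(122)/3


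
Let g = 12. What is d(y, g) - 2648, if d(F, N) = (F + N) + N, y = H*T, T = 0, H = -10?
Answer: -2624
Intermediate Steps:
y = 0 (y = -10*0 = 0)
d(F, N) = F + 2*N
d(y, g) - 2648 = (0 + 2*12) - 2648 = (0 + 24) - 2648 = 24 - 2648 = -2624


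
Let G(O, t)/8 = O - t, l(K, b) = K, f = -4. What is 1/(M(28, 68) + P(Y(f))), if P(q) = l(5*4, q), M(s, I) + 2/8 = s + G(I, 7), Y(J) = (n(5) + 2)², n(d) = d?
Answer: 4/2143 ≈ 0.0018665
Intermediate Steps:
G(O, t) = -8*t + 8*O (G(O, t) = 8*(O - t) = -8*t + 8*O)
Y(J) = 49 (Y(J) = (5 + 2)² = 7² = 49)
M(s, I) = -225/4 + s + 8*I (M(s, I) = -¼ + (s + (-8*7 + 8*I)) = -¼ + (s + (-56 + 8*I)) = -¼ + (-56 + s + 8*I) = -225/4 + s + 8*I)
P(q) = 20 (P(q) = 5*4 = 20)
1/(M(28, 68) + P(Y(f))) = 1/((-225/4 + 28 + 8*68) + 20) = 1/((-225/4 + 28 + 544) + 20) = 1/(2063/4 + 20) = 1/(2143/4) = 4/2143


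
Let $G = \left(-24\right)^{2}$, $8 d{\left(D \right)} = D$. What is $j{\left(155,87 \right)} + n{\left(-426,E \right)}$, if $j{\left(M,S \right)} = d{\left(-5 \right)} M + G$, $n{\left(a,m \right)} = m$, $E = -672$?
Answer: $- \frac{1543}{8} \approx -192.88$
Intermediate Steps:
$d{\left(D \right)} = \frac{D}{8}$
$G = 576$
$j{\left(M,S \right)} = 576 - \frac{5 M}{8}$ ($j{\left(M,S \right)} = \frac{1}{8} \left(-5\right) M + 576 = - \frac{5 M}{8} + 576 = 576 - \frac{5 M}{8}$)
$j{\left(155,87 \right)} + n{\left(-426,E \right)} = \left(576 - \frac{775}{8}\right) - 672 = \frac{3833}{8} - 672 = - \frac{1543}{8}$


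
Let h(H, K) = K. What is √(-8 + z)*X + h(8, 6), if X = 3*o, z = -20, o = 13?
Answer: 6 + 78*I*√7 ≈ 6.0 + 206.37*I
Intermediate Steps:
X = 39 (X = 3*13 = 39)
√(-8 + z)*X + h(8, 6) = √(-8 - 20)*39 + 6 = √(-28)*39 + 6 = (2*I*√7)*39 + 6 = 78*I*√7 + 6 = 6 + 78*I*√7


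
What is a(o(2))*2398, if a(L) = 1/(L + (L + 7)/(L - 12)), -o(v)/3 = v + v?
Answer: -57552/283 ≈ -203.36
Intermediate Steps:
o(v) = -6*v (o(v) = -3*(v + v) = -6*v)
a(L) = 1/(L + (7 + L)/(-12 + L))
a(o(2))*2398 = ((-12 - 6*2)/(7 + (-6*2)² - (-66)*2))*2398 = ((-12 - 12)/(7 + (-12)² - 11*(-12)))*2398 = (-24/(7 + 144 + 132))*2398 = (-24/283)*2398 = ((1/283)*(-24))*2398 = -24/283*2398 = -57552/283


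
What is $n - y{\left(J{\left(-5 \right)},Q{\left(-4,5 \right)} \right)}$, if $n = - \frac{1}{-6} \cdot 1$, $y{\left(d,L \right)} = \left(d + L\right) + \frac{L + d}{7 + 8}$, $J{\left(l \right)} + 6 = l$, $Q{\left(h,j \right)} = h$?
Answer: $\frac{97}{6} \approx 16.167$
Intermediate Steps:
$J{\left(l \right)} = -6 + l$
$y{\left(d,L \right)} = \frac{16 L}{15} + \frac{16 d}{15}$ ($y{\left(d,L \right)} = \left(L + d\right) + \frac{L + d}{15} = \left(L + d\right) + \left(L + d\right) \frac{1}{15} = \left(L + d\right) + \left(\frac{L}{15} + \frac{d}{15}\right) = \frac{16 L}{15} + \frac{16 d}{15}$)
$n = \frac{1}{6}$ ($n = \left(-1\right) \left(- \frac{1}{6}\right) 1 = \frac{1}{6} \cdot 1 = \frac{1}{6} \approx 0.16667$)
$n - y{\left(J{\left(-5 \right)},Q{\left(-4,5 \right)} \right)} = \frac{1}{6} - \left(\frac{16}{15} \left(-4\right) + \frac{16 \left(-6 - 5\right)}{15}\right) = \frac{1}{6} - \left(- \frac{64}{15} + \frac{16}{15} \left(-11\right)\right) = \frac{1}{6} - \left(- \frac{64}{15} - \frac{176}{15}\right) = \frac{1}{6} - -16 = \frac{1}{6} + 16 = \frac{97}{6}$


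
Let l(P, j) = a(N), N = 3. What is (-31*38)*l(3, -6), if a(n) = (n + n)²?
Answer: -42408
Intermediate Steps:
a(n) = 4*n² (a(n) = (2*n)² = 4*n²)
l(P, j) = 36 (l(P, j) = 4*3² = 4*9 = 36)
(-31*38)*l(3, -6) = -31*38*36 = -1178*36 = -42408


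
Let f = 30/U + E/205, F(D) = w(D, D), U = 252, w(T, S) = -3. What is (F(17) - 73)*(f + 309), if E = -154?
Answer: -100891786/4305 ≈ -23436.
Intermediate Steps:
F(D) = -3
f = -5443/8610 (f = 30/252 - 154/205 = 30*(1/252) - 154*1/205 = 5/42 - 154/205 = -5443/8610 ≈ -0.63217)
(F(17) - 73)*(f + 309) = (-3 - 73)*(-5443/8610 + 309) = -76*2655047/8610 = -100891786/4305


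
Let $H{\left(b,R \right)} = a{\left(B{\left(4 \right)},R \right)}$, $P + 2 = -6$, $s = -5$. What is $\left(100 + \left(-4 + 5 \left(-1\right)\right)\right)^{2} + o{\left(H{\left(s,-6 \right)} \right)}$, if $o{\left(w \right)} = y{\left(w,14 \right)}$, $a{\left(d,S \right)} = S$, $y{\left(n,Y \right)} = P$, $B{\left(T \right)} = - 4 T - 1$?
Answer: $8273$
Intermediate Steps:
$P = -8$ ($P = -2 - 6 = -8$)
$B{\left(T \right)} = -1 - 4 T$
$y{\left(n,Y \right)} = -8$
$H{\left(b,R \right)} = R$
$o{\left(w \right)} = -8$
$\left(100 + \left(-4 + 5 \left(-1\right)\right)\right)^{2} + o{\left(H{\left(s,-6 \right)} \right)} = \left(100 + \left(-4 + 5 \left(-1\right)\right)\right)^{2} - 8 = \left(100 - 9\right)^{2} - 8 = 91^{2} - 8 = 8281 - 8 = 8273$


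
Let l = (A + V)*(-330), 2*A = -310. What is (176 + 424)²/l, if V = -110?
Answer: 2400/583 ≈ 4.1166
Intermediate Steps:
A = -155 (A = (½)*(-310) = -155)
l = 87450 (l = (-155 - 110)*(-330) = -265*(-330) = 87450)
(176 + 424)²/l = (176 + 424)²/87450 = 600²*(1/87450) = 360000*(1/87450) = 2400/583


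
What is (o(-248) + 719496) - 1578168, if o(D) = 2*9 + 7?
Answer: -858647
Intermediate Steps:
o(D) = 25 (o(D) = 18 + 7 = 25)
(o(-248) + 719496) - 1578168 = (25 + 719496) - 1578168 = 719521 - 1578168 = -858647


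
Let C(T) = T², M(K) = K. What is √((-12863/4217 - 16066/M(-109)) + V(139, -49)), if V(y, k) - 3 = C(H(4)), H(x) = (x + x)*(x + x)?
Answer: √896537503252006/459653 ≈ 65.141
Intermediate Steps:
H(x) = 4*x² (H(x) = (2*x)*(2*x) = 4*x²)
V(y, k) = 4099 (V(y, k) = 3 + (4*4²)² = 3 + (4*16)² = 3 + 64² = 3 + 4096 = 4099)
√((-12863/4217 - 16066/M(-109)) + V(139, -49)) = √((-12863/4217 - 16066/(-109)) + 4099) = √((-12863*1/4217 - 16066*(-1/109)) + 4099) = √((-12863/4217 + 16066/109) + 4099) = √(66348255/459653 + 4099) = √(1950465902/459653) = √896537503252006/459653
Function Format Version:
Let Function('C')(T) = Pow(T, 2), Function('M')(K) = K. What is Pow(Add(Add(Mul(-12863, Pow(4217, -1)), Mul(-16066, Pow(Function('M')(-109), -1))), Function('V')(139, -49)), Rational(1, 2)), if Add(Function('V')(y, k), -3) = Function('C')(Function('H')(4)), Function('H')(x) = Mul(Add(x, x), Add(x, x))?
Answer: Mul(Rational(1, 459653), Pow(896537503252006, Rational(1, 2))) ≈ 65.141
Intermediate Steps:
Function('H')(x) = Mul(4, Pow(x, 2)) (Function('H')(x) = Mul(Mul(2, x), Mul(2, x)) = Mul(4, Pow(x, 2)))
Function('V')(y, k) = 4099 (Function('V')(y, k) = Add(3, Pow(Mul(4, Pow(4, 2)), 2)) = Add(3, Pow(Mul(4, 16), 2)) = Add(3, Pow(64, 2)) = Add(3, 4096) = 4099)
Pow(Add(Add(Mul(-12863, Pow(4217, -1)), Mul(-16066, Pow(Function('M')(-109), -1))), Function('V')(139, -49)), Rational(1, 2)) = Pow(Add(Add(Mul(-12863, Pow(4217, -1)), Mul(-16066, Pow(-109, -1))), 4099), Rational(1, 2)) = Pow(Add(Add(Mul(-12863, Rational(1, 4217)), Mul(-16066, Rational(-1, 109))), 4099), Rational(1, 2)) = Pow(Add(Add(Rational(-12863, 4217), Rational(16066, 109)), 4099), Rational(1, 2)) = Pow(Add(Rational(66348255, 459653), 4099), Rational(1, 2)) = Pow(Rational(1950465902, 459653), Rational(1, 2)) = Mul(Rational(1, 459653), Pow(896537503252006, Rational(1, 2)))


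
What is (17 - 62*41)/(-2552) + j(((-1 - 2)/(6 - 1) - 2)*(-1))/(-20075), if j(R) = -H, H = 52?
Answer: 4620189/4657400 ≈ 0.99201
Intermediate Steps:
j(R) = -52 (j(R) = -1*52 = -52)
(17 - 62*41)/(-2552) + j(((-1 - 2)/(6 - 1) - 2)*(-1))/(-20075) = (17 - 62*41)/(-2552) - 52/(-20075) = (17 - 2542)*(-1/2552) - 52*(-1/20075) = -2525*(-1/2552) + 52/20075 = 2525/2552 + 52/20075 = 4620189/4657400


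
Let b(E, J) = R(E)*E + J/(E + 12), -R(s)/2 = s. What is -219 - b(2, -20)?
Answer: -1467/7 ≈ -209.57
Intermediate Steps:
R(s) = -2*s
b(E, J) = -2*E² + J/(12 + E) (b(E, J) = (-2*E)*E + J/(E + 12) = -2*E² + J/(12 + E))
-219 - b(2, -20) = -219 - (-20 - 24*2² - 2*2³)/(12 + 2) = -219 - (-20 - 24*4 - 2*8)/14 = -219 - (-20 - 96 - 16)/14 = -219 - (-132)/14 = -219 - 1*(-66/7) = -219 + 66/7 = -1467/7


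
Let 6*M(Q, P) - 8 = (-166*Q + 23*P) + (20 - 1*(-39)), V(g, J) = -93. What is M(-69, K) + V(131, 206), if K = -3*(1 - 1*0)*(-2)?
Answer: 11101/6 ≈ 1850.2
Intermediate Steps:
K = 6 (K = -3*(1 + 0)*(-2) = -3*1*(-2) = -3*(-2) = 6)
M(Q, P) = 67/6 - 83*Q/3 + 23*P/6 (M(Q, P) = 4/3 + ((-166*Q + 23*P) + (20 - 1*(-39)))/6 = 4/3 + ((-166*Q + 23*P) + (20 + 39))/6 = 4/3 + ((-166*Q + 23*P) + 59)/6 = 4/3 + (59 - 166*Q + 23*P)/6 = 4/3 + (59/6 - 83*Q/3 + 23*P/6) = 67/6 - 83*Q/3 + 23*P/6)
M(-69, K) + V(131, 206) = (67/6 - 83/3*(-69) + (23/6)*6) - 93 = (67/6 + 1909 + 23) - 93 = 11659/6 - 93 = 11101/6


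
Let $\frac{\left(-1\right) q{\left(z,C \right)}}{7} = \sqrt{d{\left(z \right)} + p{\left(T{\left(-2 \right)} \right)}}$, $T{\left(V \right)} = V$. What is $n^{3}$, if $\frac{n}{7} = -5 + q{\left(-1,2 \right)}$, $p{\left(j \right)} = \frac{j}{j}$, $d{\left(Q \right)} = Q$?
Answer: $-42875$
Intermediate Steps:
$p{\left(j \right)} = 1$
$q{\left(z,C \right)} = - 7 \sqrt{1 + z}$ ($q{\left(z,C \right)} = - 7 \sqrt{z + 1} = - 7 \sqrt{1 + z}$)
$n = -35$ ($n = 7 \left(-5 - 7 \sqrt{1 - 1}\right) = 7 \left(-5 - 7 \sqrt{0}\right) = 7 \left(-5 - 0\right) = 7 \left(-5 + 0\right) = 7 \left(-5\right) = -35$)
$n^{3} = \left(-35\right)^{3} = -42875$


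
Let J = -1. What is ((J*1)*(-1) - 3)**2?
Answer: 4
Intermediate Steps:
((J*1)*(-1) - 3)**2 = (-1*1*(-1) - 3)**2 = (-1*(-1) - 3)**2 = (1 - 3)**2 = (-2)**2 = 4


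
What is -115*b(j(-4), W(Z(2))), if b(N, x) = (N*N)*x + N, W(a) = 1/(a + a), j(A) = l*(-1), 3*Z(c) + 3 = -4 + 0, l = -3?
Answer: -1725/14 ≈ -123.21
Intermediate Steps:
Z(c) = -7/3 (Z(c) = -1 + (-4 + 0)/3 = -1 + (⅓)*(-4) = -1 - 4/3 = -7/3)
j(A) = 3 (j(A) = -3*(-1) = 3)
W(a) = 1/(2*a)
b(N, x) = N + x*N² (b(N, x) = N²*x + N = x*N² + N = N + x*N²)
-115*b(j(-4), W(Z(2))) = -345*(1 + 3*(1/(2*(-7/3)))) = -345*(1 + 3*((½)*(-3/7))) = -345*(1 + 3*(-3/14)) = -345*(1 - 9/14) = -345*5/14 = -115*15/14 = -1725/14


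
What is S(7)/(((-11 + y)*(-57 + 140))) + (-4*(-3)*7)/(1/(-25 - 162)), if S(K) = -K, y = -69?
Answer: -104301113/6640 ≈ -15708.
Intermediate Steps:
S(7)/(((-11 + y)*(-57 + 140))) + (-4*(-3)*7)/(1/(-25 - 162)) = (-1*7)/(((-11 - 69)*(-57 + 140))) + (-4*(-3)*7)/(1/(-25 - 162)) = -7/((-80*83)) + (12*7)/(1/(-187)) = -7/(-6640) + 84/(-1/187) = -7*(-1/6640) + 84*(-187) = 7/6640 - 15708 = -104301113/6640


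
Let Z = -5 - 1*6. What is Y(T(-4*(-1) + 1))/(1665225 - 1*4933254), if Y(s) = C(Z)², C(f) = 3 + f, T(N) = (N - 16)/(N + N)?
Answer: -64/3268029 ≈ -1.9584e-5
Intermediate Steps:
T(N) = (-16 + N)/(2*N) (T(N) = (-16 + N)/((2*N)) = (-16 + N)*(1/(2*N)) = (-16 + N)/(2*N))
Z = -11 (Z = -5 - 6 = -11)
Y(s) = 64 (Y(s) = (3 - 11)² = (-8)² = 64)
Y(T(-4*(-1) + 1))/(1665225 - 1*4933254) = 64/(1665225 - 1*4933254) = 64/(1665225 - 4933254) = 64/(-3268029) = 64*(-1/3268029) = -64/3268029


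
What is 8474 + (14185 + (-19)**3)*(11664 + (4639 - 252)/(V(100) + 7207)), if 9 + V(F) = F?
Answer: 7606237423/89 ≈ 8.5463e+7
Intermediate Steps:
V(F) = -9 + F
8474 + (14185 + (-19)**3)*(11664 + (4639 - 252)/(V(100) + 7207)) = 8474 + (14185 + (-19)**3)*(11664 + (4639 - 252)/((-9 + 100) + 7207)) = 8474 + (14185 - 6859)*(11664 + 4387/(91 + 7207)) = 8474 + 7326*(11664 + 4387/7298) = 8474 + 7326*(11664 + 4387*(1/7298)) = 8474 + 7326*(11664 + 107/178) = 8474 + 7326*(2076299/178) = 8474 + 7605483237/89 = 7606237423/89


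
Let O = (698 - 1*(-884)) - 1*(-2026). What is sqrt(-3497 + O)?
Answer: sqrt(111) ≈ 10.536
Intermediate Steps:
O = 3608 (O = (698 + 884) + 2026 = 1582 + 2026 = 3608)
sqrt(-3497 + O) = sqrt(-3497 + 3608) = sqrt(111)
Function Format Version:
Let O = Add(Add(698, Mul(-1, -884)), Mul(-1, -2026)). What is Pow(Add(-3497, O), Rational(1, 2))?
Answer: Pow(111, Rational(1, 2)) ≈ 10.536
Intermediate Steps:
O = 3608 (O = Add(Add(698, 884), 2026) = Add(1582, 2026) = 3608)
Pow(Add(-3497, O), Rational(1, 2)) = Pow(Add(-3497, 3608), Rational(1, 2)) = Pow(111, Rational(1, 2))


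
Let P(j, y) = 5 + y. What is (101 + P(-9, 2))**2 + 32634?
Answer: 44298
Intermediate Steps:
(101 + P(-9, 2))**2 + 32634 = (101 + (5 + 2))**2 + 32634 = (101 + 7)**2 + 32634 = 108**2 + 32634 = 11664 + 32634 = 44298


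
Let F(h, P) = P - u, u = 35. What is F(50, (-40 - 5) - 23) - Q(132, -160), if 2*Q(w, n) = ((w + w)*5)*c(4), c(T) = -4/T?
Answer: 557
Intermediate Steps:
Q(w, n) = -5*w (Q(w, n) = (((w + w)*5)*(-4/4))/2 = (((2*w)*5)*(-4*1/4))/2 = ((10*w)*(-1))/2 = (-10*w)/2 = -5*w)
F(h, P) = -35 + P (F(h, P) = P - 1*35 = P - 35 = -35 + P)
F(50, (-40 - 5) - 23) - Q(132, -160) = (-35 + ((-40 - 5) - 23)) - (-5)*132 = (-35 + (-45 - 23)) - 1*(-660) = (-35 - 68) + 660 = -103 + 660 = 557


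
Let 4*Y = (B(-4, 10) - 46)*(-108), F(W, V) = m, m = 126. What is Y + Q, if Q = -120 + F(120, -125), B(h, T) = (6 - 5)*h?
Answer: 1356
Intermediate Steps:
F(W, V) = 126
B(h, T) = h (B(h, T) = 1*h = h)
Q = 6 (Q = -120 + 126 = 6)
Y = 1350 (Y = ((-4 - 46)*(-108))/4 = (-50*(-108))/4 = (¼)*5400 = 1350)
Y + Q = 1350 + 6 = 1356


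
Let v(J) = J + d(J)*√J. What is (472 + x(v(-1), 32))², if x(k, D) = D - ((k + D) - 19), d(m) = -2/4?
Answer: (984 + I)²/4 ≈ 2.4206e+5 + 492.0*I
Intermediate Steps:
d(m) = -½ (d(m) = -2*¼ = -½)
v(J) = J - √J/2
x(k, D) = 19 - k (x(k, D) = D - ((D + k) - 19) = D - (-19 + D + k) = D + (19 - D - k) = 19 - k)
(472 + x(v(-1), 32))² = (472 + (19 - (-1 - I/2)))² = (472 + (19 + (1 + I/2)))² = (472 + (20 + I/2))² = (492 + I/2)²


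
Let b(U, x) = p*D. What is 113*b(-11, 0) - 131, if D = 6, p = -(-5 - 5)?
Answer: 6649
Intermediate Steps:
p = 10 (p = -1*(-10) = 10)
b(U, x) = 60 (b(U, x) = 10*6 = 60)
113*b(-11, 0) - 131 = 113*60 - 131 = 6780 - 131 = 6649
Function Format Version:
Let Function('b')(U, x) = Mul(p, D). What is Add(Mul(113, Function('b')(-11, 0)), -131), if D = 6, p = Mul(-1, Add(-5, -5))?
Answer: 6649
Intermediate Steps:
p = 10 (p = Mul(-1, -10) = 10)
Function('b')(U, x) = 60 (Function('b')(U, x) = Mul(10, 6) = 60)
Add(Mul(113, Function('b')(-11, 0)), -131) = Add(Mul(113, 60), -131) = Add(6780, -131) = 6649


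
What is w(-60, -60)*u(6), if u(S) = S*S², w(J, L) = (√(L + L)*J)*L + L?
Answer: -12960 + 1555200*I*√30 ≈ -12960.0 + 8.5182e+6*I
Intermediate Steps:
w(J, L) = L + J*√2*L^(3/2) (w(J, L) = (√(2*L)*J)*L + L = ((√2*√L)*J)*L + L = (J*√2*√L)*L + L = J*√2*L^(3/2) + L = L + J*√2*L^(3/2))
u(S) = S³
w(-60, -60)*u(6) = (-60 - 60*√2*(-60)^(3/2))*6³ = (-60 - 60*√2*(-120*I*√15))*216 = (-60 + 7200*I*√30)*216 = -12960 + 1555200*I*√30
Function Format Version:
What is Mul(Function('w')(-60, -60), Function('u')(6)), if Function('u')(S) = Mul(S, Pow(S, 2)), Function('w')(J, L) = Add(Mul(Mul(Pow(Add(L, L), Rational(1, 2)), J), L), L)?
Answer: Add(-12960, Mul(1555200, I, Pow(30, Rational(1, 2)))) ≈ Add(-12960., Mul(8.5182e+6, I))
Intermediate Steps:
Function('w')(J, L) = Add(L, Mul(J, Pow(2, Rational(1, 2)), Pow(L, Rational(3, 2)))) (Function('w')(J, L) = Add(Mul(Mul(Pow(Mul(2, L), Rational(1, 2)), J), L), L) = Add(Mul(Mul(Mul(Pow(2, Rational(1, 2)), Pow(L, Rational(1, 2))), J), L), L) = Add(Mul(Mul(J, Pow(2, Rational(1, 2)), Pow(L, Rational(1, 2))), L), L) = Add(Mul(J, Pow(2, Rational(1, 2)), Pow(L, Rational(3, 2))), L) = Add(L, Mul(J, Pow(2, Rational(1, 2)), Pow(L, Rational(3, 2)))))
Function('u')(S) = Pow(S, 3)
Mul(Function('w')(-60, -60), Function('u')(6)) = Mul(Add(-60, Mul(-60, Pow(2, Rational(1, 2)), Pow(-60, Rational(3, 2)))), Pow(6, 3)) = Mul(Add(-60, Mul(-60, Pow(2, Rational(1, 2)), Mul(-120, I, Pow(15, Rational(1, 2))))), 216) = Mul(Add(-60, Mul(7200, I, Pow(30, Rational(1, 2)))), 216) = Add(-12960, Mul(1555200, I, Pow(30, Rational(1, 2))))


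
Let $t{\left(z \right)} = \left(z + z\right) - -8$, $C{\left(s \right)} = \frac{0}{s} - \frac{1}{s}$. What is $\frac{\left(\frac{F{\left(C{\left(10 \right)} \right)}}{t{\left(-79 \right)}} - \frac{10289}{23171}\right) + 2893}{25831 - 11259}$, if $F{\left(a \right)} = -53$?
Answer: $\frac{10054740163}{50647171800} \approx 0.19853$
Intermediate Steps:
$C{\left(s \right)} = - \frac{1}{s}$ ($C{\left(s \right)} = 0 - \frac{1}{s} = - \frac{1}{s}$)
$t{\left(z \right)} = 8 + 2 z$ ($t{\left(z \right)} = 2 z + 8 = 8 + 2 z$)
$\frac{\left(\frac{F{\left(C{\left(10 \right)} \right)}}{t{\left(-79 \right)}} - \frac{10289}{23171}\right) + 2893}{25831 - 11259} = \frac{\left(- \frac{53}{8 + 2 \left(-79\right)} - \frac{10289}{23171}\right) + 2893}{25831 - 11259} = \frac{\left(- \frac{53}{8 - 158} - \frac{10289}{23171}\right) + 2893}{14572} = \left(\left(- \frac{53}{-150} - \frac{10289}{23171}\right) + 2893\right) \frac{1}{14572} = \left(\left(\left(-53\right) \left(- \frac{1}{150}\right) - \frac{10289}{23171}\right) + 2893\right) \frac{1}{14572} = \left(\left(\frac{53}{150} - \frac{10289}{23171}\right) + 2893\right) \frac{1}{14572} = \left(- \frac{315287}{3475650} + 2893\right) \frac{1}{14572} = \frac{10054740163}{3475650} \cdot \frac{1}{14572} = \frac{10054740163}{50647171800}$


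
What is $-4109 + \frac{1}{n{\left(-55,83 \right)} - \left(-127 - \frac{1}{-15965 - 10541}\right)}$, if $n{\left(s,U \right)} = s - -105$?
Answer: $- \frac{19277597643}{4691561} \approx -4109.0$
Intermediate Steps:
$n{\left(s,U \right)} = 105 + s$ ($n{\left(s,U \right)} = s + 105 = 105 + s$)
$-4109 + \frac{1}{n{\left(-55,83 \right)} - \left(-127 - \frac{1}{-15965 - 10541}\right)} = -4109 + \frac{1}{\left(105 - 55\right) - \left(-127 - \frac{1}{-15965 - 10541}\right)} = -4109 + \frac{1}{50 - \left(-127 + \frac{1}{26506}\right)} = -4109 + \frac{1}{50 + \left(\left(13175 - \frac{1}{26506}\right) - 13048\right)} = -4109 + \frac{1}{50 + \left(\frac{349216549}{26506} - 13048\right)} = -4109 + \frac{1}{50 + \frac{3366261}{26506}} = -4109 + \frac{1}{\frac{4691561}{26506}} = -4109 + \frac{26506}{4691561} = - \frac{19277597643}{4691561}$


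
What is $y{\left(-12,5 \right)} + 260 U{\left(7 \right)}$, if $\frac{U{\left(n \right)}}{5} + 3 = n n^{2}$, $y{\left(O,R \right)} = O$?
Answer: $441988$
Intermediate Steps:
$U{\left(n \right)} = -15 + 5 n^{3}$ ($U{\left(n \right)} = -15 + 5 n n^{2} = -15 + 5 n^{3}$)
$y{\left(-12,5 \right)} + 260 U{\left(7 \right)} = -12 + 260 \left(-15 + 5 \cdot 7^{3}\right) = -12 + 260 \left(-15 + 5 \cdot 343\right) = -12 + 260 \left(-15 + 1715\right) = -12 + 260 \cdot 1700 = -12 + 442000 = 441988$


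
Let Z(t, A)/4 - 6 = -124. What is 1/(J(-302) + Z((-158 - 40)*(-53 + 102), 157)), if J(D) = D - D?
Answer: -1/472 ≈ -0.0021186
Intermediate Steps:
Z(t, A) = -472 (Z(t, A) = 24 + 4*(-124) = 24 - 496 = -472)
J(D) = 0
1/(J(-302) + Z((-158 - 40)*(-53 + 102), 157)) = 1/(0 - 472) = 1/(-472) = -1/472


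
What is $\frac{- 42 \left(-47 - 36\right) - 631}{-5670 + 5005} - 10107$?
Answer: $- \frac{1344802}{133} \approx -10111.0$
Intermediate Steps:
$\frac{- 42 \left(-47 - 36\right) - 631}{-5670 + 5005} - 10107 = \frac{\left(-42\right) \left(-83\right) - 631}{-665} - 10107 = \left(3486 - 631\right) \left(- \frac{1}{665}\right) - 10107 = 2855 \left(- \frac{1}{665}\right) - 10107 = - \frac{571}{133} - 10107 = - \frac{1344802}{133}$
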